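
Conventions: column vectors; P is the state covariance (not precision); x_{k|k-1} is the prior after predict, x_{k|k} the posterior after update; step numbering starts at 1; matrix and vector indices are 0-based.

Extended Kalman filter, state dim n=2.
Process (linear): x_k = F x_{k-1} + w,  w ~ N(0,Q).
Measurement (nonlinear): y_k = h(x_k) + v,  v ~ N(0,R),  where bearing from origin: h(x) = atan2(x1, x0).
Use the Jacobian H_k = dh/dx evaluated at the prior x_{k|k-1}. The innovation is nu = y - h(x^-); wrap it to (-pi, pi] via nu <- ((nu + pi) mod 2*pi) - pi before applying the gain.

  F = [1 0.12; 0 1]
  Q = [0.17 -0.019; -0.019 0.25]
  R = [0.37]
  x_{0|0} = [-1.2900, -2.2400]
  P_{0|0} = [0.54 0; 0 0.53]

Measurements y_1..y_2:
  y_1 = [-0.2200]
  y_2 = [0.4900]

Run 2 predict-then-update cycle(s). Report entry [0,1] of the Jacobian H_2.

step 1: x^-=[-1.5588, -2.2400]  P^-=[0.7176 0.0446; 0.0446 0.7800]  H_jac=[0.3008 -0.2093]  S=[0.4635]  K=[0.4456; -0.3233]  nu=[1.9588]  x^+=[-0.6860, -2.8733]  P^+=[0.6256 0.1114; 0.1114 0.7316]
step 2: x^-=[-1.0308, -2.8733]  P^-=[0.8329 0.1802; 0.1802 0.9816]  H_jac=[0.3083 -0.1106]  S=[0.4489]  K=[0.5277; -0.1181]  nu=[2.4053]  x^+=[0.2384, -3.1574]  P^+=[0.7079 0.2081; 0.2081 0.9753]

H_jac[0,1] = -0.1106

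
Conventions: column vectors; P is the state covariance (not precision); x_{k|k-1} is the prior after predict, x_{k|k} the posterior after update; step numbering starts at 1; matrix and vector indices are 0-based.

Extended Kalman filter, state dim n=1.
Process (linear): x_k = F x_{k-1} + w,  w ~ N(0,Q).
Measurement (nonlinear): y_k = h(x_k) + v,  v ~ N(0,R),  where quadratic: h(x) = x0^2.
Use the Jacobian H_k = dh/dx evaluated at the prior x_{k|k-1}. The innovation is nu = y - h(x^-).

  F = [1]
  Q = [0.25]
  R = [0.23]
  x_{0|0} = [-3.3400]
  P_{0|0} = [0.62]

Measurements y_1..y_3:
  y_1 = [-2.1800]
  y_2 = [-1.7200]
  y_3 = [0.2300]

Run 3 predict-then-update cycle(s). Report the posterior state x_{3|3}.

step 1: x^-=[-3.3400]  P^-=[0.8700]  H_jac=[-6.6800]  S=[39.0515]  K=[-0.1488]  nu=[-13.3356]  x^+=[-1.3554]  P^+=[0.0051]
step 2: x^-=[-1.3554]  P^-=[0.2551]  H_jac=[-2.7108]  S=[2.1048]  K=[-0.3286]  nu=[-3.5571]  x^+=[-0.1866]  P^+=[0.0279]
step 3: x^-=[-0.1866]  P^-=[0.2779]  H_jac=[-0.3732]  S=[0.2687]  K=[-0.3859]  nu=[0.1952]  x^+=[-0.2619]  P^+=[0.2379]

x_post = [-0.2619]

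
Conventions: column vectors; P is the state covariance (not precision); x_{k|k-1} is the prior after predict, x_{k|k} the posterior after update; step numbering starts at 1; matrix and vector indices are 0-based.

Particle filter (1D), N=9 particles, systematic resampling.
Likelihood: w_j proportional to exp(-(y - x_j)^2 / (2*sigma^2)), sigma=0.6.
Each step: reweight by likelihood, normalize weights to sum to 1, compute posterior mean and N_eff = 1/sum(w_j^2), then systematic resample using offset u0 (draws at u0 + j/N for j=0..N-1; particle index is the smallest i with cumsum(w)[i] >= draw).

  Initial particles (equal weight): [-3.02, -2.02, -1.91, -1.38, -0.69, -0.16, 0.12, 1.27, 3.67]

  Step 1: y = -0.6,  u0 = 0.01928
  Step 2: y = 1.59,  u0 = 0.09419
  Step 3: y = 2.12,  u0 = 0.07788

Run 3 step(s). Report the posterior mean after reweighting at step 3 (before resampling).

post_mean = 0.0832

step 1: w=[0.0001, 0.0215, 0.0326, 0.1518, 0.3494, 0.2700, 0.1720, 0.0027, 0.0000]  mean=-0.5755  Neff=4.0147  idx=[1, 3, 4, 4, 4, 5, 5, 5, 6]
step 2: w=[0.0000, 0.0001, 0.0077, 0.0077, 0.0077, 0.1503, 0.1503, 0.1503, 0.5258]  mean=-0.0251  Neff=2.9034  idx=[5, 6, 6, 7, 8, 8, 8, 8, 8]
step 3: w=[0.0329, 0.0329, 0.0329, 0.0329, 0.1737, 0.1737, 0.1737, 0.1737, 0.1737]  mean=0.0832  Neff=6.4443  idx=[2, 4, 4, 5, 6, 6, 7, 8, 8]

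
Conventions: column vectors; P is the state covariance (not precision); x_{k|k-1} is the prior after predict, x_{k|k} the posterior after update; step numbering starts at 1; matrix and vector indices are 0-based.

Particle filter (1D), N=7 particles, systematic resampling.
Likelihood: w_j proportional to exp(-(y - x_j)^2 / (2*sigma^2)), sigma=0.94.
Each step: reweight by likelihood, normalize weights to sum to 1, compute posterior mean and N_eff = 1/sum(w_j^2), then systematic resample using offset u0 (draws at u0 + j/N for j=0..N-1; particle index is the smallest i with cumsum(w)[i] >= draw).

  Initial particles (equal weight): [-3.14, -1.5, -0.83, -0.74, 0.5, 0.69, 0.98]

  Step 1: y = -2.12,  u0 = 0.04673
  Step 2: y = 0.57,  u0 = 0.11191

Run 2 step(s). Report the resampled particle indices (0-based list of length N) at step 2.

resampled_idx = [3, 4, 5, 5, 6, 6, 6]

step 1: w=[0.2610, 0.3784, 0.1834, 0.1601, 0.0097, 0.0054, 0.0020]  mean=-1.6473  Neff=3.6943  idx=[0, 0, 1, 1, 1, 2, 3]
step 2: w=[0.0004, 0.0004, 0.0908, 0.0908, 0.0908, 0.3384, 0.3884]  mean=-0.9795  Neff=3.4472  idx=[3, 4, 5, 5, 6, 6, 6]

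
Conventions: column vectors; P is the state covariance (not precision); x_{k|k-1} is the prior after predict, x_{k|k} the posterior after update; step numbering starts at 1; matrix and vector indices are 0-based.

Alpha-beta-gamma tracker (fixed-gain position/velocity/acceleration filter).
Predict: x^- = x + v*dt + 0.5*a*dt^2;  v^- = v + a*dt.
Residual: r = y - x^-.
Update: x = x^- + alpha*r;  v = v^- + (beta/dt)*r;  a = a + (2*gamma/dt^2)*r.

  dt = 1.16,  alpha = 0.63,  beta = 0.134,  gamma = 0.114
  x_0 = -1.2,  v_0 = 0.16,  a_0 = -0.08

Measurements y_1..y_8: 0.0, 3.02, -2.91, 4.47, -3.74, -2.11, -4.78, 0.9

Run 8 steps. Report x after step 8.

step 1: x_pred=-1.0682  r=1.0682  x^+=-0.3952  v^+=0.1906  a^+=0.1010
step 2: x_pred=-0.1062  r=3.1262  x^+=1.8633  v^+=0.6689  a^+=0.6307
step 3: x_pred=3.0636  r=-5.9736  x^+=-0.6998  v^+=0.7105  a^+=-0.3815
step 4: x_pred=-0.1323  r=4.6023  x^+=2.7672  v^+=0.7996  a^+=0.3984
step 5: x_pred=3.9627  r=-7.7027  x^+=-0.8900  v^+=0.3719  a^+=-0.9068
step 6: x_pred=-1.0687  r=-1.0413  x^+=-1.7247  v^+=-0.8003  a^+=-1.0832
step 7: x_pred=-3.3818  r=-1.3982  x^+=-4.2627  v^+=-2.2183  a^+=-1.3202
step 8: x_pred=-7.7241  r=8.6241  x^+=-2.2909  v^+=-2.7535  a^+=0.1411

x_post = -2.2909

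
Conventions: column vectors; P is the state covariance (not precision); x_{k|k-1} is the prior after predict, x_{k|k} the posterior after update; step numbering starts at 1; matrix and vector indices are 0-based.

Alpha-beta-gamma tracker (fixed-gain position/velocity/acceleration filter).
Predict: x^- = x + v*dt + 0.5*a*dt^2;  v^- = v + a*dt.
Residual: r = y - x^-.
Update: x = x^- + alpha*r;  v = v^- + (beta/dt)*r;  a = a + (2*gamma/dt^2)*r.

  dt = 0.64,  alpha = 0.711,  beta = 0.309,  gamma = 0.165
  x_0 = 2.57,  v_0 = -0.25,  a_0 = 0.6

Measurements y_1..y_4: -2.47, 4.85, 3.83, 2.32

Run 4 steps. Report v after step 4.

step 1: x_pred=2.5329  r=-5.0029  x^+=-1.0242  v^+=-2.2815  a^+=-3.4306
step 2: x_pred=-3.1869  r=8.0369  x^+=2.5273  v^+=-0.5968  a^+=3.0444
step 3: x_pred=2.7689  r=1.0611  x^+=3.5233  v^+=1.8640  a^+=3.8993
step 4: x_pred=5.5149  r=-3.1949  x^+=3.2433  v^+=2.8170  a^+=1.3253

v_post = 2.8170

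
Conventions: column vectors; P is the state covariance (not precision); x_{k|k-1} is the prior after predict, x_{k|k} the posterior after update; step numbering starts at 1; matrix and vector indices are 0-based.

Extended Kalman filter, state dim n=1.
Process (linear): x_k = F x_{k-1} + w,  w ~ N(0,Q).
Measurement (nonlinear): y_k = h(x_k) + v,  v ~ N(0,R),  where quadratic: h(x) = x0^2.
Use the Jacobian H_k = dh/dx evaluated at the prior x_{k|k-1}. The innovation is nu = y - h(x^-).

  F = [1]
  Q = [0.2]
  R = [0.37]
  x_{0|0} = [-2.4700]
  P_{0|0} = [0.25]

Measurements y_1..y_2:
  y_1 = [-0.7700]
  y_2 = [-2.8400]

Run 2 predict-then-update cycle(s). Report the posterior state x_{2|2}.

step 1: x^-=[-2.4700]  P^-=[0.4500]  H_jac=[-4.9400]  S=[11.3516]  K=[-0.1958]  nu=[-6.8709]  x^+=[-1.1245]  P^+=[0.0147]
step 2: x^-=[-1.1245]  P^-=[0.2147]  H_jac=[-2.2489]  S=[1.4557]  K=[-0.3316]  nu=[-4.1044]  x^+=[0.2367]  P^+=[0.0546]

x_post = [0.2367]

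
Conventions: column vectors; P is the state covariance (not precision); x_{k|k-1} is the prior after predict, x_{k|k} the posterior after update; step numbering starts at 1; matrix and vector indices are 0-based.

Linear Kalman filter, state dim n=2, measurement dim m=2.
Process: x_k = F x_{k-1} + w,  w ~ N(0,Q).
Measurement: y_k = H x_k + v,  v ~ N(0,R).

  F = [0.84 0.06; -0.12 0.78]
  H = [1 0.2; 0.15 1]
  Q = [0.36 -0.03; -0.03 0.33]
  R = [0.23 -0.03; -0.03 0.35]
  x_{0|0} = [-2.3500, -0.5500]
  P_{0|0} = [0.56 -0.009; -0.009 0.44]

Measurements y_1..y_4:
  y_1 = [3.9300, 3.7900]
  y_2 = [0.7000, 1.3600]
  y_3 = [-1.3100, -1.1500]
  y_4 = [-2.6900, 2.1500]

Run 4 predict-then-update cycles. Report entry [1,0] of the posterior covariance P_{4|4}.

step 1: x^-=[-2.0070, -0.1470]  P^-=[0.7558 -0.0717; -0.0717 0.6074]  S=[0.9814 0.1310; 0.1310 0.9529]  K=[0.7637 -0.0613; -0.0335 0.6308]  nu=[5.9664, 4.2381]  x^+=[2.2898, 2.3265]  P^+=[0.1921 -0.0732; -0.0732 0.2327]
step 2: x^-=[2.0630, 1.5399]  P^-=[0.4890 -0.0859; -0.0859 0.4881]  S=[0.7042 0.0525; 0.0525 0.8233]  K=[0.6744 -0.0582; -0.0265 0.5789]  nu=[-1.6710, -0.4894]  x^+=[0.9646, 1.3009]  P^+=[0.1701 -0.0661; -0.0661 0.2133]
step 3: x^-=[0.8883, 0.8990]  P^-=[0.4741 -0.0800; -0.0800 0.4746]  S=[0.6911 0.0536; 0.0536 0.8113]  K=[0.6672 -0.0551; -0.0228 0.5717]  nu=[-2.3781, -2.1822]  x^+=[-0.5781, -0.2945]  P^+=[0.1680 -0.0645; -0.0645 0.2105]
step 4: x^-=[-0.5033, -0.1603]  P^-=[0.4728 -0.0789; -0.0789 0.4725]  S=[0.6901 0.0542; 0.0542 0.8095]  K=[0.6665 -0.0544; -0.0221 0.5706]  nu=[-2.1547, 2.3858]  x^+=[-2.0692, 1.2487]  P^+=[0.1678 -0.0642; -0.0642 0.2100]

P_post[1,0] = -0.0642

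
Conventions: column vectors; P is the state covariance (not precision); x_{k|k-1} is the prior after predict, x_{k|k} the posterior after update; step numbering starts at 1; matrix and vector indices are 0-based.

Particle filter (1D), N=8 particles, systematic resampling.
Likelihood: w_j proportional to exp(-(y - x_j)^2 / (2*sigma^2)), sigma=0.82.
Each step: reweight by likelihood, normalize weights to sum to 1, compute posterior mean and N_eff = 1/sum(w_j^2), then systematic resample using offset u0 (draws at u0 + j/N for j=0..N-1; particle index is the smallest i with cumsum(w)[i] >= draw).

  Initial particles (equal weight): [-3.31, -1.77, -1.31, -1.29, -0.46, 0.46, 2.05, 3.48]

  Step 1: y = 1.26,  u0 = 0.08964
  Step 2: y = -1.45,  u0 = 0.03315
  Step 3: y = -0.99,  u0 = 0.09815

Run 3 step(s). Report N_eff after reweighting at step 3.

step 1: w=[0.0000, 0.0008, 0.0052, 0.0057, 0.0790, 0.4429, 0.4482, 0.0183]  mean=1.1341  Neff=2.4774  idx=[4, 5, 5, 5, 6, 6, 6, 6]
step 2: w=[0.7075, 0.0973, 0.0973, 0.0973, 0.0002, 0.0002, 0.0002, 0.0002]  mean=-0.1898  Neff=1.8907  idx=[0, 0, 0, 0, 0, 0, 1, 3]
step 3: w=[0.1535, 0.1535, 0.1535, 0.1535, 0.1535, 0.1535, 0.0396, 0.0396]  mean=-0.3871  Neff=6.9230  idx=[0, 1, 2, 3, 3, 4, 5, 7]

N_eff = 6.9230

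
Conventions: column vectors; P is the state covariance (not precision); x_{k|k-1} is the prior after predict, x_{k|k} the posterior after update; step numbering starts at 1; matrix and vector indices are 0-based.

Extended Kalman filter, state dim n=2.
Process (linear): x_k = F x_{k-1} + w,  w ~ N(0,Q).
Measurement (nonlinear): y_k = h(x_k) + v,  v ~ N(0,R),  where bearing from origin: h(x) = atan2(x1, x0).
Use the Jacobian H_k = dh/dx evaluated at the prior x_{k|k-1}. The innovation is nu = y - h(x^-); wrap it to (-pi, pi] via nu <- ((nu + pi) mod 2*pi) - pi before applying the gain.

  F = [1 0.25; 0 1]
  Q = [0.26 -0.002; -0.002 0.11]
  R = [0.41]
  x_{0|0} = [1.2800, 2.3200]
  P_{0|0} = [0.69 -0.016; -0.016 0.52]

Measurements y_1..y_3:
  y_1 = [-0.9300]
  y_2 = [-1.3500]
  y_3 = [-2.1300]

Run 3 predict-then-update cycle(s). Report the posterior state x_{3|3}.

step 1: x^-=[1.8600, 2.3200]  P^-=[0.9745 0.1120; 0.1120 0.6300]  H_jac=[-0.2624 0.2104]  S=[0.4926]  K=[-0.4712; 0.2094]  nu=[-1.8250]  x^+=[2.7200, 1.9379]  P^+=[0.8651 0.1606; 0.1606 0.6084]
step 2: x^-=[3.2045, 1.9379]  P^-=[1.2434 0.3107; 0.3107 0.7184]  H_jac=[-0.1382 0.2285]  S=[0.4516]  K=[-0.2232; 0.2684]  nu=[-1.8939]  x^+=[3.6273, 1.4296]  P^+=[1.2209 0.3378; 0.3378 0.6859]
step 3: x^-=[3.9847, 1.4296]  P^-=[1.6927 0.5072; 0.5072 0.7959]  H_jac=[-0.0798 0.2223]  S=[0.4421]  K=[-0.0503; 0.3087]  nu=[-2.4745]  x^+=[4.1092, 0.6656]  P^+=[1.6916 0.5141; 0.5141 0.7537]

x_post = [4.1092, 0.6656]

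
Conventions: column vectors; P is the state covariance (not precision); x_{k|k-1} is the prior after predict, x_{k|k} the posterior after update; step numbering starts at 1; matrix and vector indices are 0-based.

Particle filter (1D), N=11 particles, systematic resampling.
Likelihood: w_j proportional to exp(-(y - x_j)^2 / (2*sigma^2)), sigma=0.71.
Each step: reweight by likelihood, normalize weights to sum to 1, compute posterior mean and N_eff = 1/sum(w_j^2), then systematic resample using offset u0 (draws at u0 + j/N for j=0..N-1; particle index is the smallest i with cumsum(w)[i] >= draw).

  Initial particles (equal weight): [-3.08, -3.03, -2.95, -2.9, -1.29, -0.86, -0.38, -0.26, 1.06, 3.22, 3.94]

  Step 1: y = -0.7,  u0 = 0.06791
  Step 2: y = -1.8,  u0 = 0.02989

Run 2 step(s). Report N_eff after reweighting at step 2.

step 1: w=[0.0010, 0.0013, 0.0019, 0.0024, 0.2034, 0.2801, 0.2595, 0.2371, 0.0133, 0.0000, 0.0000]  mean=-0.6690  Neff=4.1057  idx=[4, 4, 5, 5, 5, 6, 6, 6, 7, 7, 7]
step 2: w=[0.2217, 0.2217, 0.1194, 0.1194, 0.1194, 0.0388, 0.0388, 0.0388, 0.0273, 0.0273, 0.0273]  mean=-0.9456  Neff=6.7650  idx=[0, 0, 0, 1, 1, 2, 3, 3, 4, 6, 8]

N_eff = 6.7650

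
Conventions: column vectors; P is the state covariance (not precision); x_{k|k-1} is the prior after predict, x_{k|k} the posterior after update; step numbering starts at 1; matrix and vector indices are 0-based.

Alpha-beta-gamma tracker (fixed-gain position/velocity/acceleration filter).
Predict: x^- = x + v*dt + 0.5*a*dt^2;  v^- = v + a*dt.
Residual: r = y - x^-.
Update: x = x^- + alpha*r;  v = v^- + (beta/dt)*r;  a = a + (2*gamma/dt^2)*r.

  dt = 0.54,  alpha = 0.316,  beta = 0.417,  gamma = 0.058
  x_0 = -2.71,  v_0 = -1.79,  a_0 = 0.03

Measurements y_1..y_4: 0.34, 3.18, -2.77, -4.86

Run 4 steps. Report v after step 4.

step 1: x_pred=-3.6722  r=4.0122  x^+=-2.4044  v^+=1.3245  a^+=1.6261
step 2: x_pred=-1.4520  r=4.6320  x^+=0.0117  v^+=5.7796  a^+=3.4687
step 3: x_pred=3.6384  r=-6.4084  x^+=1.6133  v^+=2.7040  a^+=0.9194
step 4: x_pred=3.2075  r=-8.0675  x^+=0.6582  v^+=-3.0295  a^+=-2.2899

v_post = -3.0295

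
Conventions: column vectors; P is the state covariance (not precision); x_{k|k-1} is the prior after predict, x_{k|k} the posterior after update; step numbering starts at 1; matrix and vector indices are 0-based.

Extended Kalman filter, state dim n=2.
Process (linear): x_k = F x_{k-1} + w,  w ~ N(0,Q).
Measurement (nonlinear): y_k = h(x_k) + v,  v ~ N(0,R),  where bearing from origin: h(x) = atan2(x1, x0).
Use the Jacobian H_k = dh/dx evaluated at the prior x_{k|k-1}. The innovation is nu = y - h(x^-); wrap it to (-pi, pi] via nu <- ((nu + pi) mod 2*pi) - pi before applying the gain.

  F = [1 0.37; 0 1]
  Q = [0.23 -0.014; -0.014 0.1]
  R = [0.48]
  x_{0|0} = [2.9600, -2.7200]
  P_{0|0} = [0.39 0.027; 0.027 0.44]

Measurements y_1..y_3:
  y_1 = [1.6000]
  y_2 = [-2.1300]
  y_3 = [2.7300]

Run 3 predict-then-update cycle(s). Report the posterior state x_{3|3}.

x_post = [-1.1624, -3.1406]

step 1: x^-=[1.9536, -2.7200]  P^-=[0.7002 0.1758; 0.1758 0.5400]  H_jac=[0.2425 0.1742]  S=[0.5524]  K=[0.3629; 0.2475]  nu=[2.5479]  x^+=[2.8781, -2.0895]  P^+=[0.6275 0.1262; 0.1262 0.5062]
step 2: x^-=[2.1050, -2.0895]  P^-=[1.0202 0.2995; 0.2995 0.6062]  H_jac=[0.2375 0.2393]  S=[0.6063]  K=[0.5178; 0.3566]  nu=[-1.3483]  x^+=[1.4068, -2.5702]  P^+=[0.8576 0.1875; 0.1875 0.5291]
step 3: x^-=[0.4558, -2.5702]  P^-=[1.2988 0.3693; 0.3693 0.6291]  H_jac=[0.3772 0.0669]  S=[0.6862]  K=[0.7499; 0.2643]  nu=[-2.1579]  x^+=[-1.1624, -3.1406]  P^+=[0.9129 0.2333; 0.2333 0.5811]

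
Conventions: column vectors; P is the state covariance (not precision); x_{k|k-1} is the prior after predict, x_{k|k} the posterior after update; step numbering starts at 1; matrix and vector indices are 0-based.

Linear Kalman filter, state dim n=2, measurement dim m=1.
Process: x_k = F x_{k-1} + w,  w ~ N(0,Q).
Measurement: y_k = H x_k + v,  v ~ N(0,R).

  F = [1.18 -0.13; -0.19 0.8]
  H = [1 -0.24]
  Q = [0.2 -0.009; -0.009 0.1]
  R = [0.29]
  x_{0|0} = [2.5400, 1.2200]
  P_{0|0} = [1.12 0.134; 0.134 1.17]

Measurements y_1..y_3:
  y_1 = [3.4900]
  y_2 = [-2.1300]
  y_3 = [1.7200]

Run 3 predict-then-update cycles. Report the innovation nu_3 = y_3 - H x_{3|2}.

step 1: x^-=[2.8386, 0.4934]  P^-=[1.7381 -0.2520; -0.2520 0.8485]  S=[2.1980]  K=[0.8183; -0.2073]  nu=[0.7698]  x^+=[3.4685, 0.3338]  P^+=[0.2663 0.1209; 0.1209 0.7541]
step 2: x^-=[4.0495, -0.3920]  P^-=[0.5465 -0.0301; -0.0301 0.5555]  S=[0.8829]  K=[0.6271; -0.1850]  nu=[-6.2736]  x^+=[0.1151, 0.7688]  P^+=[0.1992 0.0724; 0.0724 0.5252]
step 3: x^-=[0.0359, 0.5932]  P^-=[0.4641 -0.0382; -0.0382 0.4213]  S=[0.7967]  K=[0.5940; -0.1748]  nu=[1.8264]  x^+=[1.1209, 0.2739]  P^+=[0.1830 0.0446; 0.0446 0.3970]

innov = [1.8264]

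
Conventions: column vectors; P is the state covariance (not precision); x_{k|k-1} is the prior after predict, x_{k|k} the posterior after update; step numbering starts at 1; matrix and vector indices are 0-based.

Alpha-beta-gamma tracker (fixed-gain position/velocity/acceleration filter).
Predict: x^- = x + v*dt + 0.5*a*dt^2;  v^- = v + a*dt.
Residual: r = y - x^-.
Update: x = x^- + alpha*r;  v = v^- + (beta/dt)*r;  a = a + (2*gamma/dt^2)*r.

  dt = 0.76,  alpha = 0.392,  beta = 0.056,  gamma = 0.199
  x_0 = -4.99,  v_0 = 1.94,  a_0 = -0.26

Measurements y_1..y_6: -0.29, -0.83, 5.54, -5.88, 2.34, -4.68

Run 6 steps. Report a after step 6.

a_post = -14.2571

step 1: x_pred=-3.5907  r=3.3007  x^+=-2.2968  v^+=1.9856  a^+=2.0144
step 2: x_pred=-0.2060  r=-0.6240  x^+=-0.4506  v^+=3.4705  a^+=1.5844
step 3: x_pred=2.6446  r=2.8954  x^+=3.7796  v^+=4.8880  a^+=3.5795
step 4: x_pred=8.5283  r=-14.4083  x^+=2.8802  v^+=6.5468  a^+=-6.3486
step 5: x_pred=6.0223  r=-3.6823  x^+=4.5788  v^+=1.4505  a^+=-8.8859
step 6: x_pred=3.1150  r=-7.7950  x^+=0.0594  v^+=-5.8772  a^+=-14.2571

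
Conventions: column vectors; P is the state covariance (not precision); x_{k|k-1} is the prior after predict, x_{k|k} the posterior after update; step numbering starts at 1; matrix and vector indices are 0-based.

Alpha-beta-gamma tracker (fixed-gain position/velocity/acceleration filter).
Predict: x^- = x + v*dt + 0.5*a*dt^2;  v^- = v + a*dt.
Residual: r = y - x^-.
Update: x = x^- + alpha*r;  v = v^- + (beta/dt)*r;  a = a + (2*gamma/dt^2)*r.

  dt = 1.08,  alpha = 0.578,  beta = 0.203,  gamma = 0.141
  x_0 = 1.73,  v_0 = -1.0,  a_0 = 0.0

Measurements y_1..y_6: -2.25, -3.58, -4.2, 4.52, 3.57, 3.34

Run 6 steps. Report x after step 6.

x_post = 5.0886

step 1: x_pred=0.6500  r=-2.9000  x^+=-1.0262  v^+=-1.5451  a^+=-0.7011
step 2: x_pred=-3.1038  r=-0.4762  x^+=-3.3790  v^+=-2.3918  a^+=-0.8163
step 3: x_pred=-6.4383  r=2.2383  x^+=-5.1445  v^+=-2.8527  a^+=-0.2751
step 4: x_pred=-8.3859  r=12.9059  x^+=-0.9263  v^+=-0.7240  a^+=2.8451
step 5: x_pred=-0.0489  r=3.6189  x^+=2.0428  v^+=3.0290  a^+=3.7201
step 6: x_pred=7.4837  r=-4.1437  x^+=5.0886  v^+=6.2678  a^+=2.7183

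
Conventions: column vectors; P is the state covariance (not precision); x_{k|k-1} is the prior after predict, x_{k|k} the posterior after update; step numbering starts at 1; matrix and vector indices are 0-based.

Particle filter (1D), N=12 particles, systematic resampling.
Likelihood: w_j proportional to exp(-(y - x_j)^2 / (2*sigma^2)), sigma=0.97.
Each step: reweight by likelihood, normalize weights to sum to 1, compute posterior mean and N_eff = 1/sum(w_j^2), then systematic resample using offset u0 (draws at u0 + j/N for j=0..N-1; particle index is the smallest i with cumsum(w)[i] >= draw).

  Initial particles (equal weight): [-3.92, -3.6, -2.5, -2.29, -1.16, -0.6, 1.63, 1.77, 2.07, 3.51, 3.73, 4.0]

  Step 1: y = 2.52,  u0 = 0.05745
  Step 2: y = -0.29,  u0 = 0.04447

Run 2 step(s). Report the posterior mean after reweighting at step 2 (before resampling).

step 1: w=[0.0000, 0.0000, 0.0000, 0.0000, 0.0002, 0.0015, 0.1790, 0.2022, 0.2448, 0.1619, 0.1252, 0.0851]  mean=2.5312  Neff=5.4947  idx=[6, 6, 7, 7, 8, 8, 8, 9, 9, 10, 10, 11]
step 2: w=[0.2174, 0.2174, 0.1617, 0.1617, 0.0799, 0.0799, 0.0799, 0.0007, 0.0007, 0.0003, 0.0003, 0.0001]  mean=1.7849  Neff=6.0254  idx=[0, 0, 0, 1, 1, 2, 2, 3, 3, 4, 5, 6]

post_mean = 1.7849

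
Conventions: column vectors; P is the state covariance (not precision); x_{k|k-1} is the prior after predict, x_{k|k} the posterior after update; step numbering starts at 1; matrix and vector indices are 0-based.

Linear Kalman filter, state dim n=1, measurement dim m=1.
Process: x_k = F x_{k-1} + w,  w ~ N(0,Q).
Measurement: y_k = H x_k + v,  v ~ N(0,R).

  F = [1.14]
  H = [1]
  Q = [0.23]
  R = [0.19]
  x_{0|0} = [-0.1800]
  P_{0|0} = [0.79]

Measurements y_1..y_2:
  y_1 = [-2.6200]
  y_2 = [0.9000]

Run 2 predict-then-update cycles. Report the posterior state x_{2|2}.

step 1: x^-=[-0.2052]  P^-=[1.2567]  S=[1.4467]  K=[0.8687]  nu=[-2.4148]  x^+=[-2.3029]  P^+=[0.1650]
step 2: x^-=[-2.6253]  P^-=[0.4445]  S=[0.6345]  K=[0.7005]  nu=[3.5253]  x^+=[-0.1556]  P^+=[0.1331]

x_post = [-0.1556]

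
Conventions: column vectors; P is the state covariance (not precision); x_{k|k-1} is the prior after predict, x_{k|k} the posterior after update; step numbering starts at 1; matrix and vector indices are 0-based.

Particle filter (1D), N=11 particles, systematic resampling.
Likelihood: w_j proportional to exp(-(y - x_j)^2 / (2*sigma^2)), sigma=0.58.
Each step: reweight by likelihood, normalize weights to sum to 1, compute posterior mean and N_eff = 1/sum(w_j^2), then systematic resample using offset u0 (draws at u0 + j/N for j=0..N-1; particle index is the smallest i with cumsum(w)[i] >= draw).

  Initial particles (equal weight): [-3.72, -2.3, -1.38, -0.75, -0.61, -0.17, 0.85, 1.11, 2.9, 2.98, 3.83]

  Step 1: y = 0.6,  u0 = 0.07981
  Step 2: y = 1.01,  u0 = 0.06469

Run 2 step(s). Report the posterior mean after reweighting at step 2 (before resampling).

step 1: w=[0.0000, 0.0000, 0.0013, 0.0304, 0.0519, 0.1893, 0.4164, 0.3104, 0.0002, 0.0001, 0.0000]  mean=0.6108  Neff=3.2344  idx=[4, 5, 5, 6, 6, 6, 6, 7, 7, 7, 7]
step 2: w=[0.0025, 0.0157, 0.0157, 0.1194, 0.1194, 0.1194, 0.1194, 0.1222, 0.1222, 0.1222, 0.1222]  mean=0.9415  Neff=8.5324  idx=[3, 4, 4, 5, 6, 7, 7, 8, 9, 10, 10]

post_mean = 0.9415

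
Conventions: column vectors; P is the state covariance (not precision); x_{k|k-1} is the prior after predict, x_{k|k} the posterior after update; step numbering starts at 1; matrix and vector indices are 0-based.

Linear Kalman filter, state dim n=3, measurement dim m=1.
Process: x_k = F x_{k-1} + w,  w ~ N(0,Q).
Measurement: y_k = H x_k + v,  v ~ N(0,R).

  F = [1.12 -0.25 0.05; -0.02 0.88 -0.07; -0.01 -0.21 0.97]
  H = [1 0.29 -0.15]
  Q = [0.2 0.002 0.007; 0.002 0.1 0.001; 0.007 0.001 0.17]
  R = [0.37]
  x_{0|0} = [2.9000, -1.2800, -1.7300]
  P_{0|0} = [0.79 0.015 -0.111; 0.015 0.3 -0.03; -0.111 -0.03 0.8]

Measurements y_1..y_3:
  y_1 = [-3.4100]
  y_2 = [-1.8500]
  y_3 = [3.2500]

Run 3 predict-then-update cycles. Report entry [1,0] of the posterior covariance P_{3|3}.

step 1: x^-=[3.4815, -1.0633, -1.4383]  P^-=[1.1916 -0.0627 -0.0637; -0.0627 0.3394 -0.1326; -0.0637 -0.1326 0.9505]  S=[1.6059]  K=[0.7367; 0.0347; -0.1524]  nu=[-6.7989]  x^+=[-1.5271, -1.2989, -0.4020]  P^+=[0.3201 -0.1037 0.1166; -0.1037 0.3375 -0.1242; 0.1166 -0.1242 0.9132]
step 2: x^-=[-1.4057, -1.0844, -0.1019]  P^-=[0.6992 -0.2022 0.2476; -0.2022 0.3852 -0.2328; 0.2476 -0.2328 1.0920]  S=[0.9548]  K=[0.6319; -0.0582; 0.0170]  nu=[-0.1451]  x^+=[-1.4974, -1.0759, -0.1044]  P^+=[0.3179 -0.1671 0.2373; -0.1671 0.3820 -0.2319; 0.2373 -0.2319 1.0917]
step 3: x^-=[-1.4133, -0.9096, 0.1397]  P^-=[0.7513 -0.2916 0.4317; -0.2916 0.4364 -0.3487; 0.4317 -0.3487 1.3032]  S=[0.9190]  K=[0.6550; -0.1227; 0.1470]  nu=[4.9481]  x^+=[1.8277, -1.5166, 0.8669]  P^+=[0.3570 -0.2178 0.3432; -0.2178 0.4226 -0.3321; 0.3432 -0.3321 1.2834]

P_post[1,0] = -0.2178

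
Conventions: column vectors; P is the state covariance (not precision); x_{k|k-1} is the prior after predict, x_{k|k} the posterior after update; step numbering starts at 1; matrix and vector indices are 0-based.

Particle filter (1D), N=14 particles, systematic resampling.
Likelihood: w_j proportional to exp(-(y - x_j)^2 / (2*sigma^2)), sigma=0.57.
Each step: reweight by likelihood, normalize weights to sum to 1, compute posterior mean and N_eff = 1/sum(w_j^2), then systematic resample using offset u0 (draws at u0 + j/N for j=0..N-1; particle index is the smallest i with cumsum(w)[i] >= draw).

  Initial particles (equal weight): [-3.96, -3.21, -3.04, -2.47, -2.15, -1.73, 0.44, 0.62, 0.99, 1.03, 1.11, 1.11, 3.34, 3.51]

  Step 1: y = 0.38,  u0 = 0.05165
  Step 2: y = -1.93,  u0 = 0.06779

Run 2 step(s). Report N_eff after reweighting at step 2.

N_eff = 5.0864

step 1: w=[0.0000, 0.0000, 0.0000, 0.0000, 0.0000, 0.0003, 0.2565, 0.2360, 0.1455, 0.1346, 0.1136, 0.1136, 0.0000, 0.0000]  mean=0.7935  Neff=5.3602  idx=[6, 6, 6, 7, 7, 7, 7, 8, 8, 9, 9, 10, 11, 11]
step 2: w=[0.2455, 0.2455, 0.2455, 0.0628, 0.0628, 0.0628, 0.0628, 0.0028, 0.0028, 0.0019, 0.0019, 0.0009, 0.0009, 0.0009]  mean=0.4925  Neff=5.0864  idx=[0, 0, 0, 1, 1, 1, 2, 2, 2, 2, 3, 4, 6, 10]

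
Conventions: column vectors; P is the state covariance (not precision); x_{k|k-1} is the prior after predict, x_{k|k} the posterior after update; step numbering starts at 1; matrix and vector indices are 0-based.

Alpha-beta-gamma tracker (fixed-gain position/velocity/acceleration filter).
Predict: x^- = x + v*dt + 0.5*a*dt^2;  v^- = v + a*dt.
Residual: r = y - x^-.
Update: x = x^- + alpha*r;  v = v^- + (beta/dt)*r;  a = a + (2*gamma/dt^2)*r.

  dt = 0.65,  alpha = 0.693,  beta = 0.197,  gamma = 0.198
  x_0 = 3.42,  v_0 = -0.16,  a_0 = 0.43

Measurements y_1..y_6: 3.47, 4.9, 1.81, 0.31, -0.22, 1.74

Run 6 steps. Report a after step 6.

step 1: x_pred=3.4068  r=0.0632  x^+=3.4506  v^+=0.1386  a^+=0.4892
step 2: x_pred=3.6441  r=1.2559  x^+=4.5144  v^+=0.8373  a^+=1.6664
step 3: x_pred=5.4107  r=-3.6007  x^+=2.9154  v^+=0.8291  a^+=-1.7085
step 4: x_pred=3.0934  r=-2.7834  x^+=1.1645  v^+=-1.1250  a^+=-4.3173
step 5: x_pred=-0.4788  r=0.2588  x^+=-0.2994  v^+=-3.8528  a^+=-4.0748
step 6: x_pred=-3.6646  r=5.4046  x^+=0.0808  v^+=-4.8634  a^+=0.9908

a_post = 0.9908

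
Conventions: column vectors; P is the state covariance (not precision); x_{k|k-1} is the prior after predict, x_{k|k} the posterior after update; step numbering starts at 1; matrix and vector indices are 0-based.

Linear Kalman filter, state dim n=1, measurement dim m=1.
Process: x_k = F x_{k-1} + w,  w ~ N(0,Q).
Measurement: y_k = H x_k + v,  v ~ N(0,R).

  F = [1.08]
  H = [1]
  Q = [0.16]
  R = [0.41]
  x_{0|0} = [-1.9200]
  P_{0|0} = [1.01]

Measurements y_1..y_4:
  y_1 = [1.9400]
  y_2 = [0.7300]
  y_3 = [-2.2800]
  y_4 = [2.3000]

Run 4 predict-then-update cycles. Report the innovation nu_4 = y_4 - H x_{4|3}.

innov = [3.0555]

step 1: x^-=[-2.0736]  P^-=[1.3381]  S=[1.7481]  K=[0.7655]  nu=[4.0136]  x^+=[0.9986]  P^+=[0.3138]
step 2: x^-=[1.0785]  P^-=[0.5261]  S=[0.9361]  K=[0.5620]  nu=[-0.3485]  x^+=[0.8827]  P^+=[0.2304]
step 3: x^-=[0.9533]  P^-=[0.4288]  S=[0.8388]  K=[0.5112]  nu=[-3.2333]  x^+=[-0.6995]  P^+=[0.2096]
step 4: x^-=[-0.7555]  P^-=[0.4045]  S=[0.8145]  K=[0.4966]  nu=[3.0555]  x^+=[0.7619]  P^+=[0.2036]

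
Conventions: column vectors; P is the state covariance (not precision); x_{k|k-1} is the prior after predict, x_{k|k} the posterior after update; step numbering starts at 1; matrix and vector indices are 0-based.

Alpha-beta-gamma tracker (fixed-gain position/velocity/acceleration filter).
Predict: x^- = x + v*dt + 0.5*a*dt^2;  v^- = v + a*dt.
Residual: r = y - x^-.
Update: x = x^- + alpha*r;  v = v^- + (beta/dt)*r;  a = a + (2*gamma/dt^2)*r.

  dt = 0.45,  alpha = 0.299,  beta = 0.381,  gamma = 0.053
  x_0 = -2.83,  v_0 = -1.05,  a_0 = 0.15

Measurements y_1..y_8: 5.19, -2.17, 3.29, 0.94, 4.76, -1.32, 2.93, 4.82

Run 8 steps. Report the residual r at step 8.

resid = 5.9078

step 1: x_pred=-3.2873  r=8.4773  x^+=-0.7526  v^+=6.1950  a^+=4.5875
step 2: x_pred=2.4996  r=-4.6696  x^+=1.1034  v^+=4.3057  a^+=2.1432
step 3: x_pred=3.2580  r=0.0320  x^+=3.2676  v^+=5.2973  a^+=2.1599
step 4: x_pred=5.8700  r=-4.9300  x^+=4.3959  v^+=2.0952  a^+=-0.4207
step 5: x_pred=5.2962  r=-0.5362  x^+=5.1358  v^+=1.4519  a^+=-0.7014
step 6: x_pred=5.7182  r=-7.0382  x^+=3.6138  v^+=-4.8227  a^+=-4.3856
step 7: x_pred=0.9995  r=1.9305  x^+=1.5767  v^+=-5.1617  a^+=-3.3750
step 8: x_pred=-1.0878  r=5.9078  x^+=0.6786  v^+=-1.6786  a^+=-0.2826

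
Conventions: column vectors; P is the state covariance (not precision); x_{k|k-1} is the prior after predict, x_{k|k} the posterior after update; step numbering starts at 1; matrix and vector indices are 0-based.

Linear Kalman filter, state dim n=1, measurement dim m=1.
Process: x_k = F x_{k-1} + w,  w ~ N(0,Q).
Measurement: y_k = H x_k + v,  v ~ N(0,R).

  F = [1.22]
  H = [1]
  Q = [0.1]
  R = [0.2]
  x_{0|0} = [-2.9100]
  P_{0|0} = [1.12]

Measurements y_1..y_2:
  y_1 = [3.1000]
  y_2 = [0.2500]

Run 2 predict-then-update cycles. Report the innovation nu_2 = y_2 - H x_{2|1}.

step 1: x^-=[-3.5502]  P^-=[1.7670]  S=[1.9670]  K=[0.8983]  nu=[6.6502]  x^+=[2.4238]  P^+=[0.1797]
step 2: x^-=[2.9571]  P^-=[0.3674]  S=[0.5674]  K=[0.6475]  nu=[-2.7071]  x^+=[1.2042]  P^+=[0.1295]

innov = [-2.7071]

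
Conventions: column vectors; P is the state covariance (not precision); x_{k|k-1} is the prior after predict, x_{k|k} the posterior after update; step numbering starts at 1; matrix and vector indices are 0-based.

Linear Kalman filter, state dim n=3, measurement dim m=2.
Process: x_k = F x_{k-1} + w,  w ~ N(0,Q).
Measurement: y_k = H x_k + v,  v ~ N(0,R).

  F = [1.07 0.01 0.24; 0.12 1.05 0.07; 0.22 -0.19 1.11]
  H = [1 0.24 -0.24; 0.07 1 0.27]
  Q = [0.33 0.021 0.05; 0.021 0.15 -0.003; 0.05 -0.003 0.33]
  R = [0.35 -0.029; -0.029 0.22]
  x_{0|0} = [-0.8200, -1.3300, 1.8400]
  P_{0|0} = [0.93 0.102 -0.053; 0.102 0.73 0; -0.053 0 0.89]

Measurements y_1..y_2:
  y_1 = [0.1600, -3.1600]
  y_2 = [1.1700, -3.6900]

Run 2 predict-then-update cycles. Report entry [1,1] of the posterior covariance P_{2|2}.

step 1: x^-=[-0.4491, -1.3661, 2.1147]  P^-=[1.4211 0.2723 0.4184; 0.2723 0.9974 -0.0416; 0.4184 -0.0416 1.4635]  S=[1.8475 0.6051; 0.6051 1.3625]  K=[0.7416 0.0264; 0.0476 0.7166; -0.0715 0.3127]  nu=[1.4445, -2.3334]  x^+=[0.5604, -2.9694, 1.2817]  P^+=[0.3805 -0.1411 0.3659; -0.1411 0.2522 -0.3187; 0.3659 -0.3187 1.3479]
step 2: x^-=[0.8776, -2.9609, 2.1101]  P^-=[1.0266 -0.1061 0.9914; -0.1061 0.3639 -0.2807; 0.9914 -0.2807 2.3431]  S=[1.0381 0.1706; 0.1706 0.6307]  K=[0.7058 0.1791; -0.0276 0.4524; 0.2497 0.6004]  nu=[1.5095, -1.3602]  x^+=[1.6993, -3.6180, 1.6703]  P^+=[0.4462 -0.1907 0.6607; -0.1907 0.2382 -0.4613; 0.6607 -0.4613 1.9998]

P_post[1,1] = 0.2382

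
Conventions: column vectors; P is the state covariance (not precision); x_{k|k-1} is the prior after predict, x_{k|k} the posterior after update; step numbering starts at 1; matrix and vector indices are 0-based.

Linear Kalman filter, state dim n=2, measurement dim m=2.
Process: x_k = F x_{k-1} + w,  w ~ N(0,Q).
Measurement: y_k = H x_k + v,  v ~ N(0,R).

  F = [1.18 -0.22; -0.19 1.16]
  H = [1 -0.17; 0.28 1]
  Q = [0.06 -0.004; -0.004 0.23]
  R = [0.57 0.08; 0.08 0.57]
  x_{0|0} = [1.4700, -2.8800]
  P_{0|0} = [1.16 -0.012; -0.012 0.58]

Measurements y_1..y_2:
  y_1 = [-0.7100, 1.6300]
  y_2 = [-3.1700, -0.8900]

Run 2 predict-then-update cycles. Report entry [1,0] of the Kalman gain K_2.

K[1,0] = -0.2329

step 1: x^-=[2.3682, -3.6201]  P^-=[1.7095 -0.4290; -0.4290 1.0576]  S=[2.4559 -0.0297; -0.0297 1.5214]  K=[0.7263 0.0468; -0.2405 0.6115]  nu=[-3.6936, 4.5870]  x^+=[-0.0998, 0.0732]  P^+=[0.4125 -0.0307; -0.0307 0.3379]
step 2: x^-=[-0.1339, 0.1038]  P^-=[0.6667 -0.2261; -0.2261 0.7131]  S=[1.3342 -0.0698; -0.0698 1.2088]  K=[0.5284 -0.0020; -0.2329 0.5241]  nu=[-3.0185, -0.9564]  x^+=[-1.7269, 0.3055]  P^+=[0.2940 -0.0412; -0.0412 0.2917]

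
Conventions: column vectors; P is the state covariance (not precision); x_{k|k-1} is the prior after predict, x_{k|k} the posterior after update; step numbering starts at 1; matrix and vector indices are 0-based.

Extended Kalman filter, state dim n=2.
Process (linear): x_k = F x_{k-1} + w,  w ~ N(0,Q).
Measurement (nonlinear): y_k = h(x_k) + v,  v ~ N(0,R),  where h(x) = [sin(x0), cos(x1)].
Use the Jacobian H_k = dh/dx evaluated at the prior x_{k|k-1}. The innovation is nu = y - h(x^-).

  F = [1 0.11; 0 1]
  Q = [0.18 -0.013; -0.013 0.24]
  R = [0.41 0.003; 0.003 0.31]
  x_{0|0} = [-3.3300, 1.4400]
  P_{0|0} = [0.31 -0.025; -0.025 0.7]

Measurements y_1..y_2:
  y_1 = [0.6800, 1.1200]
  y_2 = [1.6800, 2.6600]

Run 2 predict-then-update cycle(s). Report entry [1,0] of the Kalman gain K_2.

step 1: x^-=[-3.1716, 1.4400]  P^-=[0.4930 0.0390; 0.0390 0.9400]  H_jac=[-0.9995 0.0000; 0.0000 -0.9915]  S=[0.9025 0.0416; 0.0416 1.2340]  K=[-0.5454 -0.0129; -0.0084 -0.7550]  nu=[0.6500, 0.9896]  x^+=[-3.5389, 0.6875]  P^+=[0.2237 0.0057; 0.0057 0.2361]
step 2: x^-=[-3.4633, 0.6875]  P^-=[0.4078 0.0187; 0.0187 0.4761]  H_jac=[-0.9487 0.0000; 0.0000 -0.6346]  S=[0.7771 0.0142; 0.0142 0.5017]  K=[-0.4978 -0.0095; -0.0118 -0.6018]  nu=[1.3639, 1.8872]  x^+=[-4.1600, -0.4643]  P^+=[0.2151 0.0070; 0.0070 0.2940]

K[1,0] = -0.0118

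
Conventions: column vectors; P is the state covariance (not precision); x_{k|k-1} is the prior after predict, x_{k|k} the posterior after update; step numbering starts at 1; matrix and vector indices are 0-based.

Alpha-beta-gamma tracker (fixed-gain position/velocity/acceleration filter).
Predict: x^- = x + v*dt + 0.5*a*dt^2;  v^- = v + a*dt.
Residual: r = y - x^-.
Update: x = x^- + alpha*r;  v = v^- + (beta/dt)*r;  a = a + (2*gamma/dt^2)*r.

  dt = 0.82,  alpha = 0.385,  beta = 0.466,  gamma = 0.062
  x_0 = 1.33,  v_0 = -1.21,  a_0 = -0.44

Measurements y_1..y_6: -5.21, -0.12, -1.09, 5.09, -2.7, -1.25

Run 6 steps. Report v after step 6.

step 1: x_pred=0.1899  r=-5.3999  x^+=-1.8891  v^+=-4.6395  a^+=-1.4358
step 2: x_pred=-6.1762  r=6.0562  x^+=-3.8446  v^+=-2.3752  a^+=-0.3190
step 3: x_pred=-5.8994  r=4.8094  x^+=-4.0478  v^+=0.0964  a^+=0.5680
step 4: x_pred=-3.7778  r=8.8678  x^+=-0.3637  v^+=5.6017  a^+=2.2033
step 5: x_pred=4.9704  r=-7.6704  x^+=2.0173  v^+=3.0493  a^+=0.7888
step 6: x_pred=4.7829  r=-6.0329  x^+=2.4603  v^+=0.2676  a^+=-0.3238

v_post = 0.2676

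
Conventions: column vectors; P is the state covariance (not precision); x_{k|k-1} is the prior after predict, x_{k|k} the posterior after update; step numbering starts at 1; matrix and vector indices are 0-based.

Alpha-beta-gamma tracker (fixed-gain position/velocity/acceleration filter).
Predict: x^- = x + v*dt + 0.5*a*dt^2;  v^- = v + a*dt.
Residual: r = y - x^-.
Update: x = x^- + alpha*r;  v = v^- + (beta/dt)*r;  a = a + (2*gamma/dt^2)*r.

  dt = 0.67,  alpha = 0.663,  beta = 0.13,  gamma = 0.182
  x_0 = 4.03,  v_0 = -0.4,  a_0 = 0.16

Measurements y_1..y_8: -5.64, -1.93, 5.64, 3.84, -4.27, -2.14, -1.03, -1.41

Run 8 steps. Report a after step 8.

step 1: x_pred=3.7979  r=-9.4379  x^+=-2.4594  v^+=-2.1240  a^+=-7.4929
step 2: x_pred=-5.5643  r=3.6343  x^+=-3.1548  v^+=-6.4391  a^+=-4.5460
step 3: x_pred=-8.4893  r=14.1293  x^+=0.8784  v^+=-6.7434  a^+=6.9111
step 4: x_pred=-2.0885  r=5.9285  x^+=1.8421  v^+=-0.9627  a^+=11.7183
step 5: x_pred=3.8273  r=-8.0973  x^+=-1.5412  v^+=5.3175  a^+=5.1525
step 6: x_pred=3.1780  r=-5.3180  x^+=-0.3478  v^+=7.7378  a^+=0.8403
step 7: x_pred=5.0251  r=-6.0551  x^+=1.0106  v^+=7.1259  a^+=-4.0696
step 8: x_pred=4.8715  r=-6.2815  x^+=0.7069  v^+=3.1805  a^+=-9.1631

a_post = -9.1631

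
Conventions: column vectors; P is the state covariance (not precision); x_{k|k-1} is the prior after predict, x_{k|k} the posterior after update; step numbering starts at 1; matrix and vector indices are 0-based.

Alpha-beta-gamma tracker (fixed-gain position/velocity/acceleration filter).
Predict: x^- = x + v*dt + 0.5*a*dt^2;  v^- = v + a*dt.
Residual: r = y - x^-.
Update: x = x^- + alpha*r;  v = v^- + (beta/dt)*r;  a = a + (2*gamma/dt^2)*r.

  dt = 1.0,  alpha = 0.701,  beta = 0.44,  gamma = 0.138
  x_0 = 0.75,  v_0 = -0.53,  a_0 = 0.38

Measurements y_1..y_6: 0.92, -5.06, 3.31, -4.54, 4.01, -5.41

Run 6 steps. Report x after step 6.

x_post = -2.3809

step 1: x_pred=0.4100  r=0.5100  x^+=0.7675  v^+=0.0744  a^+=0.5208
step 2: x_pred=1.1023  r=-6.1623  x^+=-3.2175  v^+=-2.1162  a^+=-1.1800
step 3: x_pred=-5.9237  r=9.2337  x^+=0.5491  v^+=0.7666  a^+=1.3685
step 4: x_pred=1.9999  r=-6.5399  x^+=-2.5846  v^+=-0.7425  a^+=-0.4365
step 5: x_pred=-3.5454  r=7.5554  x^+=1.7509  v^+=2.1453  a^+=1.6487
step 6: x_pred=4.7206  r=-10.1306  x^+=-2.3809  v^+=-0.6634  a^+=-1.1473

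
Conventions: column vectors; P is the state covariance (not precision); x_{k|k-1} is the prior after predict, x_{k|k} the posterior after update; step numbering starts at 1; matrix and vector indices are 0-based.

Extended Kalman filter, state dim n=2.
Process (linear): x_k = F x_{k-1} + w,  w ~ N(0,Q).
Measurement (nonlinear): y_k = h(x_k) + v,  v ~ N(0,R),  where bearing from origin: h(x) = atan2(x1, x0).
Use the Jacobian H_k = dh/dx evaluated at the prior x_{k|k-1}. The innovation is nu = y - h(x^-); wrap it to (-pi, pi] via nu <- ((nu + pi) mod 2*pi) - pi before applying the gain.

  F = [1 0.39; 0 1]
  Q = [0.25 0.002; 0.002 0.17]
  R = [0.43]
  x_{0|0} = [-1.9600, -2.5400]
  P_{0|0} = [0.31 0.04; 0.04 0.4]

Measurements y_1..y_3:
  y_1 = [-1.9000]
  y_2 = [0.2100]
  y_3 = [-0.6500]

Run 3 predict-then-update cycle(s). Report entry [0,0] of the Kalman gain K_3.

step 1: x^-=[-2.9506, -2.5400]  P^-=[0.6520 0.1980; 0.1980 0.5700]  H_jac=[0.1676 -0.1947]  S=[0.4570]  K=[0.1548; -0.1702]  nu=[0.5308]  x^+=[-2.8685, -2.6303]  P^+=[0.6411 0.2100; 0.2100 0.5568]
step 2: x^-=[-3.8943, -2.6303]  P^-=[1.1396 0.4292; 0.4292 0.7268]  H_jac=[0.1191 -0.1763]  S=[0.4507]  K=[0.1332; -0.1709]  nu=[2.7575]  x^+=[-3.5269, -3.1017]  P^+=[1.1316 0.4394; 0.4394 0.7136]
step 3: x^-=[-4.7365, -3.1017]  P^-=[1.8329 0.7197; 0.7197 0.8836]  H_jac=[0.0968 -0.1478]  S=[0.4459]  K=[0.1592; -0.1366]  nu=[1.9118]  x^+=[-4.4321, -3.3629]  P^+=[1.8216 0.7294; 0.7294 0.8753]

K[0,0] = 0.1592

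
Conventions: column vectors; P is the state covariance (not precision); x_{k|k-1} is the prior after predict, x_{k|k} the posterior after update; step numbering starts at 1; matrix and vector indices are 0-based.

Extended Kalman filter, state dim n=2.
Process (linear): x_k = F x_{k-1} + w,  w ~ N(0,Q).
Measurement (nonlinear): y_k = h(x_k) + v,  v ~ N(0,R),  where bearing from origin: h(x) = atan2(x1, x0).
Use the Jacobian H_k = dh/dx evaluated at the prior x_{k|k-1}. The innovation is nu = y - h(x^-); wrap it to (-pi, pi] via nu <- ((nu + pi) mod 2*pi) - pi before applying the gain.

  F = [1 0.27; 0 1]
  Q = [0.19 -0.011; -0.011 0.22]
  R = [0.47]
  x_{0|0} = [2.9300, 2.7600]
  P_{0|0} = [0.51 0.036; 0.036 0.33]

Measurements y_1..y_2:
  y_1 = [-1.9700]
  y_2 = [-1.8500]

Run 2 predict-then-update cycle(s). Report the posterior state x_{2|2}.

step 1: x^-=[3.6752, 2.7600]  P^-=[0.7435 0.1141; 0.1141 0.5500]  H_jac=[-0.1307 0.1740]  S=[0.4942]  K=[-0.1564; 0.1635]  nu=[-2.6141]  x^+=[4.0841, 2.3327]  P^+=[0.7314 0.1267; 0.1267 0.5368]
step 2: x^-=[4.7139, 2.3327]  P^-=[1.0290 0.2607; 0.2607 0.7568]  H_jac=[-0.0843 0.1704]  S=[0.4918]  K=[-0.0861; 0.2175]  nu=[-2.3095]  x^+=[4.9128, 1.8303]  P^+=[1.0253 0.2699; 0.2699 0.7335]

x_post = [4.9128, 1.8303]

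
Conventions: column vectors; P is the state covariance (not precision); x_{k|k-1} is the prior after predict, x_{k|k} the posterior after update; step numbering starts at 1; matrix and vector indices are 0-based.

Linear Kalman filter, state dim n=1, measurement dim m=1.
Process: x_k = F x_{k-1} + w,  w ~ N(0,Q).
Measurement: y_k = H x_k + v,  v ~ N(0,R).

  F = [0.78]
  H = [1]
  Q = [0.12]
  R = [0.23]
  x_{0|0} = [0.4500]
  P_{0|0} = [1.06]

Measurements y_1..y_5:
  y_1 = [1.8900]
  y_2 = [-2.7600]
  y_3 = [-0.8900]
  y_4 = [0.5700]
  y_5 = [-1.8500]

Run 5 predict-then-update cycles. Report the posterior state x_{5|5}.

x_post = [-0.8457]

step 1: x^-=[0.3510]  P^-=[0.7649]  S=[0.9949]  K=[0.7688]  nu=[1.5390]  x^+=[1.5342]  P^+=[0.1768]
step 2: x^-=[1.1967]  P^-=[0.2276]  S=[0.4576]  K=[0.4974]  nu=[-3.9567]  x^+=[-0.7712]  P^+=[0.1144]
step 3: x^-=[-0.6015]  P^-=[0.1896]  S=[0.4196]  K=[0.4519]  nu=[-0.2885]  x^+=[-0.7319]  P^+=[0.1039]
step 4: x^-=[-0.5709]  P^-=[0.1832]  S=[0.4132]  K=[0.4434]  nu=[1.1409]  x^+=[-0.0650]  P^+=[0.1020]
step 5: x^-=[-0.0507]  P^-=[0.1820]  S=[0.4120]  K=[0.4418]  nu=[-1.7993]  x^+=[-0.8457]  P^+=[0.1016]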